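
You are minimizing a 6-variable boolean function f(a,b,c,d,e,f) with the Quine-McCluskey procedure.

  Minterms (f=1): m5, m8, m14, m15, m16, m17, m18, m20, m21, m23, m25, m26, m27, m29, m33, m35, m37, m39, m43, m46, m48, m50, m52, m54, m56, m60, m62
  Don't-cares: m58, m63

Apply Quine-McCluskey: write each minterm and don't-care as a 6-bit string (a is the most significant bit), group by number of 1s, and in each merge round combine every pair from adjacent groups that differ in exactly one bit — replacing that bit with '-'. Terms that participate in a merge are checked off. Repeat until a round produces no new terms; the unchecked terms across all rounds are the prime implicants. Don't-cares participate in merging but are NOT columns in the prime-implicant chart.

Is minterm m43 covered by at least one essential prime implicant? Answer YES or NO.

YES

[col 0] 000101*, 001000, 001110*, 001111*, 010000*, 010001*, 010010*, 010100*, 010101*, 010111*, 011001*, 011010*, 011011*, 011101*, 100001*, 100011*, 100101*, 100111*, 101011*, 101110*, 110000*, 110010*, 110100*, 110110*, 111000*, 111010*, 111100*, 111110*, 111111*
[col 1] -00101, -01110, -10000*, -10010*, -10100*, -11010*, 0-0101, 00111-, 01-001*, 01-010*, 01-101*, 010-00*, 010-01*, 0100-0*, 01000-*, 0101-1, 01010-*, 011-01*, 0110-1, 01101-, 1-1110, 10-011, 100-01*, 100-11*, 1000-1*, 1001-1*, 11-000*, 11-010*, 11-100*, 11-110*, 110-00*, 110-10*, 1100-0*, 1101-0*, 111-00*, 111-10*, 1110-0*, 1111-0*, 11111-
[col 2] -1-010, -10-00, -100-0, 01--01, 010-0-, 100--1, 11--00*, 11--10*, 11-0-0*, 11-1-0*, 110--0*, 111--0*
[col 3] 11---0
Prime implicants: -00101, -01110, -1-010, -10-00, -100-0, 0-0101, 001000, 00111-, 01--01, 010-0-, 0101-1, 0110-1, 01101-, 1-1110, 10-011, 100--1, 11---0, 11111-
PI chart (minterm → PIs covering it):
  5 | -00101,0-0101
  8 | 001000  (sole → essential)
  14 | -01110,00111-
  15 | 00111-  (sole → essential)
  16 | -10-00,-100-0,010-0-
  17 | 01--01,010-0-
  18 | -1-010,-100-0
  20 | -10-00,010-0-
  21 | 0-0101,01--01,010-0-,0101-1
  23 | 0101-1  (sole → essential)
  25 | 01--01,0110-1
  26 | -1-010,01101-
  27 | 0110-1,01101-
  29 | 01--01  (sole → essential)
  33 | 100--1  (sole → essential)
  35 | 10-011,100--1
  37 | -00101,100--1
  39 | 100--1  (sole → essential)
  43 | 10-011  (sole → essential)
  46 | -01110,1-1110
  48 | -10-00,-100-0,11---0
  50 | -1-010,-100-0,11---0
  52 | -10-00,11---0
  54 | 11---0  (sole → essential)
  56 | 11---0  (sole → essential)
  60 | 11---0  (sole → essential)
  62 | 1-1110,11---0,11111-
Essential prime implicants: 001000, 00111-, 01--01, 0101-1, 10-011, 100--1, 11---0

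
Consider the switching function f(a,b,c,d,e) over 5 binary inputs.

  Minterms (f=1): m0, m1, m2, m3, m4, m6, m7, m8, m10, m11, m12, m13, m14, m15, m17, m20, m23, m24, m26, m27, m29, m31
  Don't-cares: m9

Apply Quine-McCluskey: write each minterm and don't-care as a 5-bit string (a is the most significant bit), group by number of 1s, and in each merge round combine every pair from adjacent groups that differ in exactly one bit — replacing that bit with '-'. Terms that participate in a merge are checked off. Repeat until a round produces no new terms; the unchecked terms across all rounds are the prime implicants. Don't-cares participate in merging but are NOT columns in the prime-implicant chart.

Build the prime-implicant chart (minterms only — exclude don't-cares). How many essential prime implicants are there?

5

size-2^0 implicants → 00000(✓)  00001(✓)  00010(✓)  00011(✓)  00100(✓)  00110(✓)  00111(✓)  01000(✓)  01001(✓)  01010(✓)  01011(✓)  01100(✓)  01101(✓)  01110(✓)  01111(✓)  10001(✓)  10100(✓)  10111(✓)  11000(✓)  11010(✓)  11011(✓)  11101(✓)  11111(✓)
size-2^1 implicants → -0001  -0100  -0111(✓)  -1000(✓)  -1010(✓)  -1011(✓)  -1101(✓)  -1111(✓)  0-000(✓)  0-001(✓)  0-010(✓)  0-011(✓)  0-100(✓)  0-110(✓)  0-111(✓)  00-00(✓)  00-10(✓)  00-11(✓)  000-0(✓)  000-1(✓)  0000-(✓)  0001-(✓)  001-0(✓)  0011-(✓)  01-00(✓)  01-01(✓)  01-10(✓)  01-11(✓)  010-0(✓)  010-1(✓)  0100-(✓)  0101-(✓)  011-0(✓)  011-1(✓)  0110-(✓)  0111-(✓)  1-111(✓)  11-11(✓)  110-0(✓)  1101-(✓)  111-1(✓)
size-2^2 implicants → --111  -1-11  -10-0  -101-  -11-1  0--00(✓)  0--10(✓)  0--11(✓)  0-0-0(✓)  0-0-1(✓)  0-00-(✓)  0-01-(✓)  0-1-0(✓)  0-11-(✓)  00--0(✓)  00-1-(✓)  000--(✓)  01--0(✓)  01--1(✓)  01-0-(✓)  01-1-(✓)  010--(✓)  011--(✓)
size-2^3 implicants → 0---0  0--1-  0-0--  01---
Unchecked terms (primes): --111, -0001, -0100, -1-11, -10-0, -101-, -11-1, 0---0, 0--1-, 0-0--, 01---
Minterm coverage:
  m0 ⊆ 0---0,0-0--
  m1 ⊆ -0001,0-0--
  m2 ⊆ 0---0,0--1-,0-0--
  m3 ⊆ 0--1-,0-0--
  m4 ⊆ -0100,0---0
  m6 ⊆ 0---0,0--1-
  m7 ⊆ --111,0--1-
  m8 ⊆ -10-0,0---0,0-0--,01---
  m10 ⊆ -10-0,-101-,0---0,0--1-,0-0--,01---
  m11 ⊆ -1-11,-101-,0--1-,0-0--,01---
  m12 ⊆ 0---0,01---
  m13 ⊆ -11-1,01---
  m14 ⊆ 0---0,0--1-,01---
  m15 ⊆ --111,-1-11,-11-1,0--1-,01---
  m17 ⊆ -0001 [E]
  m20 ⊆ -0100 [E]
  m23 ⊆ --111 [E]
  m24 ⊆ -10-0 [E]
  m26 ⊆ -10-0,-101-
  m27 ⊆ -1-11,-101-
  m29 ⊆ -11-1 [E]
  m31 ⊆ --111,-1-11,-11-1
E = {--111, -0001, -0100, -10-0, -11-1}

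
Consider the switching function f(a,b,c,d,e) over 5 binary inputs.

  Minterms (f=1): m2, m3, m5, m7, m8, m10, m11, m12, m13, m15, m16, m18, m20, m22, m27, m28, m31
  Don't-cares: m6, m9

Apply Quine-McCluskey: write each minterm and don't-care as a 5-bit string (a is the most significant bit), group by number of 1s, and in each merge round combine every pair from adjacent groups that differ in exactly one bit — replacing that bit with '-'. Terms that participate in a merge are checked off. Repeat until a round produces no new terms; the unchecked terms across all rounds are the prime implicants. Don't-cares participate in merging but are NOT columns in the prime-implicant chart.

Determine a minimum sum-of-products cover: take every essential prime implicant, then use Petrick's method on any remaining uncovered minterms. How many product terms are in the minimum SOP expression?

Round 0: 00010✓ 00011✓ 00101✓ 00110✓ 00111✓ 01000✓ 01001✓ 01010✓ 01011✓ 01100✓ 01101✓ 01111✓ 10000✓ 10010✓ 10100✓ 10110✓ 11011✓ 11100✓ 11111✓
Round 1: -0010✓ -0110✓ -1011✓ -1100 -1111✓ 0-010✓ 0-011✓ 0-101✓ 0-111✓ 00-10✓ 00-11✓ 0001-✓ 001-1✓ 0011-✓ 01-00✓ 01-01✓ 01-11✓ 010-0✓ 010-1✓ 0100-✓ 0101-✓ 011-1✓ 0110-✓ 1-100 10-00✓ 10-10✓ 100-0✓ 101-0✓ 11-11✓
Round 2: -0-10 -1-11 0--11 0-01- 0-1-1 00-1- 01--1 01-0- 010-- 10--0
PIs = {-0-10, -1-11, -1100, 0--11, 0-01-, 0-1-1, 00-1-, 01--1, 01-0-, 010--, 1-100, 10--0}
Coverage chart:
  m2: -0-10,0-01-,00-1-
  m3: 0--11,0-01-,00-1-
  m5: 0-1-1 ←essential
  m7: 0--11,0-1-1,00-1-
  m8: 01-0-,010--
  m10: 0-01-,010--
  m11: -1-11,0--11,0-01-,01--1,010--
  m12: -1100,01-0-
  m13: 0-1-1,01--1,01-0-
  m15: -1-11,0--11,0-1-1,01--1
  m16: 10--0 ←essential
  m18: -0-10,10--0
  m20: 1-100,10--0
  m22: -0-10,10--0
  m27: -1-11 ←essential
  m28: -1100,1-100
  m31: -1-11 ←essential
Essential: -1-11, 0-1-1, 10--0
Petrick residual → -1100, 0-01-, 01-0-
Min cover (6 terms): bde + bcd'e' + a'c'd + a'ce + a'bd' + ab'e'

6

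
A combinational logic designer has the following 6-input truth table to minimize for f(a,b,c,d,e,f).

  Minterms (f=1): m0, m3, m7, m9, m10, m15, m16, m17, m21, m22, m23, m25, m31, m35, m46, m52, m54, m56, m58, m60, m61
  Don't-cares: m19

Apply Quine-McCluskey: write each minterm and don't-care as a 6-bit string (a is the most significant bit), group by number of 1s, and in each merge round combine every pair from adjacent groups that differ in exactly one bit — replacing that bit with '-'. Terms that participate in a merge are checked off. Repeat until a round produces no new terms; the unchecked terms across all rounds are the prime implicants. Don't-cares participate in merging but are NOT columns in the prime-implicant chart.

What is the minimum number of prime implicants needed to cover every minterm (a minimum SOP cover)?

11

[col 0] 000000*, 000011*, 000111*, 001001*, 001010, 001111*, 010000*, 010001*, 010011*, 010101*, 010110*, 010111*, 011001*, 011111*, 100011*, 101110, 110100*, 110110*, 111000*, 111010*, 111100*, 111101*
[col 1] -00011, -10110, 0-0000, 0-0011*, 0-0111*, 0-1001, 0-1111*, 00-111*, 000-11*, 01-001, 01-111*, 010-01*, 010-11*, 0100-1*, 01000-, 0101-1*, 01011-, 11-100, 1101-0, 111-00, 1110-0, 11110-
[col 2] 0--111, 0-0-11, 010--1
Prime implicants: -00011, -10110, 0--111, 0-0-11, 0-0000, 0-1001, 001010, 01-001, 010--1, 01000-, 01011-, 101110, 11-100, 1101-0, 111-00, 1110-0, 11110-
PI chart (minterm → PIs covering it):
  0 | 0-0000  (sole → essential)
  3 | -00011,0-0-11
  7 | 0--111,0-0-11
  9 | 0-1001  (sole → essential)
  10 | 001010  (sole → essential)
  15 | 0--111  (sole → essential)
  16 | 0-0000,01000-
  17 | 01-001,010--1,01000-
  21 | 010--1  (sole → essential)
  22 | -10110,01011-
  23 | 0--111,0-0-11,010--1,01011-
  25 | 0-1001,01-001
  31 | 0--111  (sole → essential)
  35 | -00011  (sole → essential)
  46 | 101110  (sole → essential)
  52 | 11-100,1101-0
  54 | -10110,1101-0
  56 | 111-00,1110-0
  58 | 1110-0  (sole → essential)
  60 | 11-100,111-00,11110-
  61 | 11110-  (sole → essential)
Essential prime implicants: -00011, 0--111, 0-0000, 0-1001, 001010, 010--1, 101110, 1110-0, 11110-
Petrick residual → -10110, 11-100
Minimum SOP uses 11 PIs: b'c'd'ef + bc'def' + a'def + a'c'd'e'f' + a'cd'e'f + a'b'cd'ef' + a'bc'f + ab'cdef' + abde'f' + abcd'f' + abcde'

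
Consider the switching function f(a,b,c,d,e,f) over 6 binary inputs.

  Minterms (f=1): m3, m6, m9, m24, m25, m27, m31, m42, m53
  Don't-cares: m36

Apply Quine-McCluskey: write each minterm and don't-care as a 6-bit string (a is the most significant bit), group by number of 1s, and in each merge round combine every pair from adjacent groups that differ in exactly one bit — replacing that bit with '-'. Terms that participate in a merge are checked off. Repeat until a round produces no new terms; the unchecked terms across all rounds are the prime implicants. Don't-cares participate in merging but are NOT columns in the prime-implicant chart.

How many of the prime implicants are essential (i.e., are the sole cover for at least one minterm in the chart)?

7

[col 0] 000011, 000110, 001001*, 011000*, 011001*, 011011*, 011111*, 100100, 101010, 110101
[col 1] 0-1001, 011-11, 0110-1, 01100-
Prime implicants: 0-1001, 000011, 000110, 011-11, 0110-1, 01100-, 100100, 101010, 110101
PI chart (minterm → PIs covering it):
  3 | 000011  (sole → essential)
  6 | 000110  (sole → essential)
  9 | 0-1001  (sole → essential)
  24 | 01100-  (sole → essential)
  25 | 0-1001,0110-1,01100-
  27 | 011-11,0110-1
  31 | 011-11  (sole → essential)
  42 | 101010  (sole → essential)
  53 | 110101  (sole → essential)
Essential prime implicants: 0-1001, 000011, 000110, 011-11, 01100-, 101010, 110101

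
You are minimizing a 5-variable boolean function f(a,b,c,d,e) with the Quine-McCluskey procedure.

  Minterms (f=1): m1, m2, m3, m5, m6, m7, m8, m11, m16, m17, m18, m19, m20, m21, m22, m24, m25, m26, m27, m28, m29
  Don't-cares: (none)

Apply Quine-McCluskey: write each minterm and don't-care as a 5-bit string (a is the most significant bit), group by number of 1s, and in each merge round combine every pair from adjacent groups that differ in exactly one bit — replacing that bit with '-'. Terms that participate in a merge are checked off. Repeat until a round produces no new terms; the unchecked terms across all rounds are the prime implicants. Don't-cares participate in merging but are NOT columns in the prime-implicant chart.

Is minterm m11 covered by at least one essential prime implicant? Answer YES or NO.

YES

[col 0] 00001*, 00010*, 00011*, 00101*, 00110*, 00111*, 01000*, 01011*, 10000*, 10001*, 10010*, 10011*, 10100*, 10101*, 10110*, 11000*, 11001*, 11010*, 11011*, 11100*, 11101*
[col 1] -0001*, -0010*, -0011*, -0101*, -0110*, -1000, -1011*, 0-011*, 00-01*, 00-10*, 00-11*, 000-1*, 0001-*, 001-1*, 0011-*, 1-000*, 1-001*, 1-010*, 1-011*, 1-100*, 1-101*, 10-00*, 10-01*, 10-10*, 100-0*, 100-1*, 1000-*, 1001-*, 101-0*, 1010-*, 11-00*, 11-01*, 110-0*, 110-1*, 1100-*, 1101-*, 1110-*
[col 2] --011, -0-01, -0-10, -00-1, -001-, 00--1, 00-1-, 1--00*, 1--01*, 1-0-0*, 1-0-1*, 1-00-*, 1-01-*, 1-10-*, 10--0, 10-0-*, 100--*, 11-0-*, 110--*
[col 3] 1--0-, 1-0--
Prime implicants: --011, -0-01, -0-10, -00-1, -001-, -1000, 00--1, 00-1-, 1--0-, 1-0--, 10--0
PI chart (minterm → PIs covering it):
  1 | -0-01,-00-1,00--1
  2 | -0-10,-001-,00-1-
  3 | --011,-00-1,-001-,00--1,00-1-
  5 | -0-01,00--1
  6 | -0-10,00-1-
  7 | 00--1,00-1-
  8 | -1000  (sole → essential)
  11 | --011  (sole → essential)
  16 | 1--0-,1-0--,10--0
  17 | -0-01,-00-1,1--0-,1-0--
  18 | -0-10,-001-,1-0--,10--0
  19 | --011,-00-1,-001-,1-0--
  20 | 1--0-,10--0
  21 | -0-01,1--0-
  22 | -0-10,10--0
  24 | -1000,1--0-,1-0--
  25 | 1--0-,1-0--
  26 | 1-0--  (sole → essential)
  27 | --011,1-0--
  28 | 1--0-  (sole → essential)
  29 | 1--0-  (sole → essential)
Essential prime implicants: --011, -1000, 1--0-, 1-0--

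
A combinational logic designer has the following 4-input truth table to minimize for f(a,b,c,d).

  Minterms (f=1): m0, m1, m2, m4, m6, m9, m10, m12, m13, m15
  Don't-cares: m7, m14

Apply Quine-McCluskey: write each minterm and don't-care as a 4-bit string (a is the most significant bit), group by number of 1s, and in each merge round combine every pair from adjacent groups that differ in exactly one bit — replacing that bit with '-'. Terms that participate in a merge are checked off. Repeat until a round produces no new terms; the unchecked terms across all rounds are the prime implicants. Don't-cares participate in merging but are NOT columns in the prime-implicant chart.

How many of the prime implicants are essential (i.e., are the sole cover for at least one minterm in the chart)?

1

size-2^0 implicants → 0000(✓)  0001(✓)  0010(✓)  0100(✓)  0110(✓)  0111(✓)  1001(✓)  1010(✓)  1100(✓)  1101(✓)  1110(✓)  1111(✓)
size-2^1 implicants → -001  -010(✓)  -100(✓)  -110(✓)  -111(✓)  0-00(✓)  0-10(✓)  00-0(✓)  000-  01-0(✓)  011-(✓)  1-01  1-10(✓)  11-0(✓)  11-1(✓)  110-(✓)  111-(✓)
size-2^2 implicants → --10  -1-0  -11-  0--0  11--
Unchecked terms (primes): --10, -001, -1-0, -11-, 0--0, 000-, 1-01, 11--
Minterm coverage:
  m0 ⊆ 0--0,000-
  m1 ⊆ -001,000-
  m2 ⊆ --10,0--0
  m4 ⊆ -1-0,0--0
  m6 ⊆ --10,-1-0,-11-,0--0
  m9 ⊆ -001,1-01
  m10 ⊆ --10 [E]
  m12 ⊆ -1-0,11--
  m13 ⊆ 1-01,11--
  m15 ⊆ -11-,11--
E = {--10}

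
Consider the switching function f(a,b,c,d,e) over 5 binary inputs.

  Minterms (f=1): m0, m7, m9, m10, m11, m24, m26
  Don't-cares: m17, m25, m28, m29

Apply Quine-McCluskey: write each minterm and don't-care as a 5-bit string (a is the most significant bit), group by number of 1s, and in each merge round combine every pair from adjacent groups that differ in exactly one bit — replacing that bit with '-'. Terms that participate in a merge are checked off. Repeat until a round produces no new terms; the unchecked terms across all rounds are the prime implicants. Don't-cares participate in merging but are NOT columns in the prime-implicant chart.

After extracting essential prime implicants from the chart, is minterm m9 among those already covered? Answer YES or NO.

NO

[col 0] 00000, 00111, 01001*, 01010*, 01011*, 10001*, 11000*, 11001*, 11010*, 11100*, 11101*
[col 1] -1001, -1010, 010-1, 0101-, 1-001, 11-00*, 11-01*, 110-0, 1100-*, 1110-*
[col 2] 11-0-
Prime implicants: -1001, -1010, 00000, 00111, 010-1, 0101-, 1-001, 11-0-, 110-0
PI chart (minterm → PIs covering it):
  0 | 00000  (sole → essential)
  7 | 00111  (sole → essential)
  9 | -1001,010-1
  10 | -1010,0101-
  11 | 010-1,0101-
  24 | 11-0-,110-0
  26 | -1010,110-0
Essential prime implicants: 00000, 00111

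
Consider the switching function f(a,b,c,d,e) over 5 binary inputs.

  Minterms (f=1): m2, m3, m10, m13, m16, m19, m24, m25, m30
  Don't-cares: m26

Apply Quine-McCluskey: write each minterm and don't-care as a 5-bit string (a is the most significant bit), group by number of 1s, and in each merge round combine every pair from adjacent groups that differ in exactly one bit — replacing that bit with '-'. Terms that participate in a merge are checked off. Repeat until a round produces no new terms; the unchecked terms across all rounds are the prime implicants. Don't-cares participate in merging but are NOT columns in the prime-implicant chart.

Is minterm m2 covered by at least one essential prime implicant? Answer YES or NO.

size-2^0 implicants → 00010(✓)  00011(✓)  01010(✓)  01101  10000(✓)  10011(✓)  11000(✓)  11001(✓)  11010(✓)  11110(✓)
size-2^1 implicants → -0011  -1010  0-010  0001-  1-000  11-10  110-0  1100-
Unchecked terms (primes): -0011, -1010, 0-010, 0001-, 01101, 1-000, 11-10, 110-0, 1100-
Minterm coverage:
  m2 ⊆ 0-010,0001-
  m3 ⊆ -0011,0001-
  m10 ⊆ -1010,0-010
  m13 ⊆ 01101 [E]
  m16 ⊆ 1-000 [E]
  m19 ⊆ -0011 [E]
  m24 ⊆ 1-000,110-0,1100-
  m25 ⊆ 1100- [E]
  m30 ⊆ 11-10 [E]
E = {-0011, 01101, 1-000, 11-10, 1100-}

NO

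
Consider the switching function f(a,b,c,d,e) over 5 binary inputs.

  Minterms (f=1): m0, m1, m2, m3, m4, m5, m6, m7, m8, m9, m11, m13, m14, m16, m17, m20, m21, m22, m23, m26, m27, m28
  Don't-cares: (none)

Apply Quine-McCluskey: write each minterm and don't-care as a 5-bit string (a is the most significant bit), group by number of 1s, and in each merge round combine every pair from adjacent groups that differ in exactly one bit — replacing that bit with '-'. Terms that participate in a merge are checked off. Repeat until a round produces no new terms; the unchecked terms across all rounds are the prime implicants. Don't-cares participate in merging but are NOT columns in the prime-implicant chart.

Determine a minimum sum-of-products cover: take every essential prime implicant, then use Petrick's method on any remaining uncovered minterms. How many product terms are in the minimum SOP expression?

Round 0: 00000✓ 00001✓ 00010✓ 00011✓ 00100✓ 00101✓ 00110✓ 00111✓ 01000✓ 01001✓ 01011✓ 01101✓ 01110✓ 10000✓ 10001✓ 10100✓ 10101✓ 10110✓ 10111✓ 11010✓ 11011✓ 11100✓
Round 1: -0000✓ -0001✓ -0100✓ -0101✓ -0110✓ -0111✓ -1011 0-000✓ 0-001✓ 0-011✓ 0-101✓ 0-110 00-00✓ 00-01✓ 00-10✓ 00-11✓ 000-0✓ 000-1✓ 0000-✓ 0001-✓ 001-0✓ 001-1✓ 0010-✓ 0011-✓ 01-01✓ 010-1✓ 0100-✓ 1-100 10-00✓ 10-01✓ 1000-✓ 101-0✓ 101-1✓ 1010-✓ 1011-✓ 1101-
Round 2: -0-00✓ -0-01✓ -000-✓ -01-0✓ -01-1✓ -010-✓ -011-✓ 0--01 0-0-1 0-00- 00--0✓ 00--1✓ 00-0-✓ 00-1-✓ 000--✓ 001--✓ 10-0-✓ 101--✓
Round 3: -0-0- -01-- 00---
PIs = {-0-0-, -01--, -1011, 0--01, 0-0-1, 0-00-, 0-110, 00---, 1-100, 1101-}
Coverage chart:
  m0: -0-0-,0-00-,00---
  m1: -0-0-,0--01,0-0-1,0-00-,00---
  m2: 00--- ←essential
  m3: 0-0-1,00---
  m4: -0-0-,-01--,00---
  m5: -0-0-,-01--,0--01,00---
  m6: -01--,0-110,00---
  m7: -01--,00---
  m8: 0-00- ←essential
  m9: 0--01,0-0-1,0-00-
  m11: -1011,0-0-1
  m13: 0--01 ←essential
  m14: 0-110 ←essential
  m16: -0-0- ←essential
  m17: -0-0- ←essential
  m20: -0-0-,-01--,1-100
  m21: -0-0-,-01--
  m22: -01-- ←essential
  m23: -01-- ←essential
  m26: 1101- ←essential
  m27: -1011,1101-
  m28: 1-100 ←essential
Essential: -0-0-, -01--, 0--01, 0-00-, 0-110, 00---, 1-100, 1101-
Petrick residual → -1011
Min cover (9 terms): b'd' + b'c + bc'de + a'd'e + a'c'd' + a'cde' + a'b' + acd'e' + abc'd

9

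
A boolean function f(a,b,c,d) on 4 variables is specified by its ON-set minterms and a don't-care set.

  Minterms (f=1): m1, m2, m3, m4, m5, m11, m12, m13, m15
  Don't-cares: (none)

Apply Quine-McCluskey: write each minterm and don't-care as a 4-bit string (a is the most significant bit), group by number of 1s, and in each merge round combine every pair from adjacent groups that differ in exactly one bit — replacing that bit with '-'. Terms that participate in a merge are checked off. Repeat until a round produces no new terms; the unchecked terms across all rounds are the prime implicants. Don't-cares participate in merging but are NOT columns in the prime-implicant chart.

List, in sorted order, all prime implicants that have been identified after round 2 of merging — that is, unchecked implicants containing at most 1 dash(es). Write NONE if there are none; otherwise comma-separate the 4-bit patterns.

-011, 0-01, 00-1, 001-, 1-11, 11-1

size-2^0 implicants → 0001(✓)  0010(✓)  0011(✓)  0100(✓)  0101(✓)  1011(✓)  1100(✓)  1101(✓)  1111(✓)
size-2^1 implicants → -011  -100(✓)  -101(✓)  0-01  00-1  001-  010-(✓)  1-11  11-1  110-(✓)
size-2^2 implicants → -10-
Unchecked terms (primes): -011, -10-, 0-01, 00-1, 001-, 1-11, 11-1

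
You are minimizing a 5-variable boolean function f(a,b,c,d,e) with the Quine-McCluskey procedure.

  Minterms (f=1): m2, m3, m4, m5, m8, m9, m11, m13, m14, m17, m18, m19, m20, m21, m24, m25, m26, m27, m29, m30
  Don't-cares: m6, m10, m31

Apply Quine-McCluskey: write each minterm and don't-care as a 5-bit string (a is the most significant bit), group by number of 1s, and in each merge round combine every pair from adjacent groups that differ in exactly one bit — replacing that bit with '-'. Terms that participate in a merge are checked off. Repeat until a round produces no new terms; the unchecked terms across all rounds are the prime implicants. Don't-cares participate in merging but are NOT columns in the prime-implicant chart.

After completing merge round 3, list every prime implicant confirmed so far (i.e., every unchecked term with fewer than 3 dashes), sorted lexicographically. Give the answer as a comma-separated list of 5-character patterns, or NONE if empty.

Round 0: 00010✓ 00011✓ 00100✓ 00101✓ 00110✓ 01000✓ 01001✓ 01010✓ 01011✓ 01101✓ 01110✓ 10001✓ 10010✓ 10011✓ 10100✓ 10101✓ 11000✓ 11001✓ 11010✓ 11011✓ 11101✓ 11110✓ 11111✓
Round 1: -0010✓ -0011✓ -0100✓ -0101✓ -1000✓ -1001✓ -1010✓ -1011✓ -1101✓ -1110✓ 0-010✓ 0-011✓ 0-101✓ 0-110✓ 00-10✓ 0001-✓ 001-0 0010-✓ 01-01✓ 01-10✓ 010-0✓ 010-1✓ 0100-✓ 0101-✓ 1-001✓ 1-010✓ 1-011✓ 1-101✓ 10-01✓ 100-1✓ 1001-✓ 1010-✓ 11-01✓ 11-10✓ 11-11✓ 110-0✓ 110-1✓ 1100-✓ 1101-✓ 111-1✓ 1111-✓
Round 2: --010✓ --011✓ --101 -001-✓ -010- -1-01 -1-10 -10-0✓ -10-1✓ -100-✓ -101-✓ 0--10 0-01-✓ 010--✓ 1--01 1-0-1 1-01-✓ 11--1 11-1- 110--✓
Round 3: --01- -10--
PIs = {--01-, --101, -010-, -1-01, -1-10, -10--, 0--10, 001-0, 1--01, 1-0-1, 11--1, 11-1-}

--101, -010-, -1-01, -1-10, 0--10, 001-0, 1--01, 1-0-1, 11--1, 11-1-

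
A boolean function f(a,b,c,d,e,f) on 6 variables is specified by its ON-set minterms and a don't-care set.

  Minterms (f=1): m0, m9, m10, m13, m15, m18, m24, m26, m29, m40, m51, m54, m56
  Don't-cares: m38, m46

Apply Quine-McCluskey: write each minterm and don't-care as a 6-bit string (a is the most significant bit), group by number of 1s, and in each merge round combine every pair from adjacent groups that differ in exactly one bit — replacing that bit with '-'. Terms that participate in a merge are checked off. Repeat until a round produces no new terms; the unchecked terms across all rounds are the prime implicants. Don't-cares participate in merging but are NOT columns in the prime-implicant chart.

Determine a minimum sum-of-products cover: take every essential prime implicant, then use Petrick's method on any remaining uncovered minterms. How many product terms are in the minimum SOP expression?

10

Round 0: 000000 001001✓ 001010✓ 001101✓ 001111✓ 010010✓ 011000✓ 011010✓ 011101✓ 100110✓ 101000✓ 101110✓ 110011 110110✓ 111000✓
Round 1: -11000 0-1010 0-1101 001-01 0011-1 01-010 0110-0 1-0110 1-1000 10-110
PIs = {-11000, 0-1010, 0-1101, 000000, 001-01, 0011-1, 01-010, 0110-0, 1-0110, 1-1000, 10-110, 110011}
Coverage chart:
  m0: 000000 ←essential
  m9: 001-01 ←essential
  m10: 0-1010 ←essential
  m13: 0-1101,001-01,0011-1
  m15: 0011-1 ←essential
  m18: 01-010 ←essential
  m24: -11000,0110-0
  m26: 0-1010,01-010,0110-0
  m29: 0-1101 ←essential
  m40: 1-1000 ←essential
  m51: 110011 ←essential
  m54: 1-0110 ←essential
  m56: -11000,1-1000
Essential: 0-1010, 0-1101, 000000, 001-01, 0011-1, 01-010, 1-0110, 1-1000, 110011
Petrick residual → -11000
Min cover (10 terms): bcd'e'f' + a'cd'ef' + a'cde'f + a'b'c'd'e'f' + a'b'ce'f + a'b'cdf + a'bd'ef' + ac'def' + acd'e'f' + abc'd'ef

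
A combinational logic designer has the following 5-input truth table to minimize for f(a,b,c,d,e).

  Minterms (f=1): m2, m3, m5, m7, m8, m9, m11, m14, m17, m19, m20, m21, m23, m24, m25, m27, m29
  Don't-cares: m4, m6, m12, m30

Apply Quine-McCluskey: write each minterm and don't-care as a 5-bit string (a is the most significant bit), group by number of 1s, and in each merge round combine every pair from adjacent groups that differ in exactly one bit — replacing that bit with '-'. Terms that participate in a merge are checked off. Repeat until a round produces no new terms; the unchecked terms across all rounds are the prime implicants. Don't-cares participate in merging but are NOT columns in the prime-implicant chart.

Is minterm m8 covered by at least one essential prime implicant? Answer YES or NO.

YES

Round 0: 00010✓ 00011✓ 00100✓ 00101✓ 00110✓ 00111✓ 01000✓ 01001✓ 01011✓ 01100✓ 01110✓ 10001✓ 10011✓ 10100✓ 10101✓ 10111✓ 11000✓ 11001✓ 11011✓ 11101✓ 11110✓
Round 1: -0011✓ -0100✓ -0101✓ -0111✓ -1000✓ -1001✓ -1011✓ -1110 0-011✓ 0-100✓ 0-110✓ 00-10✓ 00-11✓ 0001-✓ 001-0✓ 001-1✓ 0010-✓ 0011-✓ 01-00 010-1✓ 0100-✓ 011-0✓ 1-001✓ 1-011✓ 1-101✓ 10-01✓ 10-11✓ 100-1✓ 101-1✓ 1010-✓ 11-01✓ 110-1✓ 1100-✓
Round 2: --011 -0-11 -01-1 -010- -10-1 -100- 0-1-0 00-1- 001-- 1--01 1-0-1 10--1
PIs = {--011, -0-11, -01-1, -010-, -10-1, -100-, -1110, 0-1-0, 00-1-, 001--, 01-00, 1--01, 1-0-1, 10--1}
Coverage chart:
  m2: 00-1- ←essential
  m3: --011,-0-11,00-1-
  m5: -01-1,-010-,001--
  m7: -0-11,-01-1,00-1-,001--
  m8: -100-,01-00
  m9: -10-1,-100-
  m11: --011,-10-1
  m14: -1110,0-1-0
  m17: 1--01,1-0-1,10--1
  m19: --011,-0-11,1-0-1,10--1
  m20: -010- ←essential
  m21: -01-1,-010-,1--01,10--1
  m23: -0-11,-01-1,10--1
  m24: -100- ←essential
  m25: -10-1,-100-,1--01,1-0-1
  m27: --011,-10-1,1-0-1
  m29: 1--01 ←essential
Essential: -010-, -100-, 00-1-, 1--01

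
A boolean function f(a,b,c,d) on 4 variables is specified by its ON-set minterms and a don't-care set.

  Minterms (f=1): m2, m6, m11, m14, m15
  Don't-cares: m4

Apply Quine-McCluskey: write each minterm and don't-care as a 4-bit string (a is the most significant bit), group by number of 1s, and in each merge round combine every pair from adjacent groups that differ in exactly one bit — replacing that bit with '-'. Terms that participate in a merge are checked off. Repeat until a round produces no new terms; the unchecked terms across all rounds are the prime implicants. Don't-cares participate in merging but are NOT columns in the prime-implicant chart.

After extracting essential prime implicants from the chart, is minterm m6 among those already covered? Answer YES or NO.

[col 0] 0010*, 0100*, 0110*, 1011*, 1110*, 1111*
[col 1] -110, 0-10, 01-0, 1-11, 111-
Prime implicants: -110, 0-10, 01-0, 1-11, 111-
PI chart (minterm → PIs covering it):
  2 | 0-10  (sole → essential)
  6 | -110,0-10,01-0
  11 | 1-11  (sole → essential)
  14 | -110,111-
  15 | 1-11,111-
Essential prime implicants: 0-10, 1-11

YES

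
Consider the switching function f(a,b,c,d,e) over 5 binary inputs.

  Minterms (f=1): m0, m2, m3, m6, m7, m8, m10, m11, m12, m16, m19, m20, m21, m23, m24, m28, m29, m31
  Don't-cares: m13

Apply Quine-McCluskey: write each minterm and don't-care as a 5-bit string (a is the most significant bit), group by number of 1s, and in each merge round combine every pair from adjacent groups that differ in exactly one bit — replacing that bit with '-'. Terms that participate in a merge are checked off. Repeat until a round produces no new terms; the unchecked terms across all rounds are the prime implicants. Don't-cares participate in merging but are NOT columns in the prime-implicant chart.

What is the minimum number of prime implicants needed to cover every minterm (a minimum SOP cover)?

Round 0: 00000✓ 00010✓ 00011✓ 00110✓ 00111✓ 01000✓ 01010✓ 01011✓ 01100✓ 01101✓ 10000✓ 10011✓ 10100✓ 10101✓ 10111✓ 11000✓ 11100✓ 11101✓ 11111✓
Round 1: -0000✓ -0011✓ -0111✓ -1000✓ -1100✓ -1101✓ 0-000✓ 0-010✓ 0-011✓ 00-10✓ 00-11✓ 000-0✓ 0001-✓ 0011-✓ 01-00✓ 010-0✓ 0101-✓ 0110-✓ 1-000✓ 1-100✓ 1-101✓ 1-111✓ 10-00✓ 10-11✓ 101-1✓ 1010-✓ 11-00✓ 111-1✓ 1110-✓
Round 2: --000 -0-11 -1-00 -110- 0-0-0 0-01- 00-1- 1--00 1-1-1 1-10-
PIs = {--000, -0-11, -1-00, -110-, 0-0-0, 0-01-, 00-1-, 1--00, 1-1-1, 1-10-}
Coverage chart:
  m0: --000,0-0-0
  m2: 0-0-0,0-01-,00-1-
  m3: -0-11,0-01-,00-1-
  m6: 00-1- ←essential
  m7: -0-11,00-1-
  m8: --000,-1-00,0-0-0
  m10: 0-0-0,0-01-
  m11: 0-01- ←essential
  m12: -1-00,-110-
  m16: --000,1--00
  m19: -0-11 ←essential
  m20: 1--00,1-10-
  m21: 1-1-1,1-10-
  m23: -0-11,1-1-1
  m24: --000,-1-00,1--00
  m28: -1-00,-110-,1--00,1-10-
  m29: -110-,1-1-1,1-10-
  m31: 1-1-1 ←essential
Essential: -0-11, 0-01-, 00-1-, 1-1-1
Petrick residual → --000, -1-00, 1--00
Min cover (7 terms): c'd'e' + b'de + bd'e' + a'c'd + a'b'd + ad'e' + ace

7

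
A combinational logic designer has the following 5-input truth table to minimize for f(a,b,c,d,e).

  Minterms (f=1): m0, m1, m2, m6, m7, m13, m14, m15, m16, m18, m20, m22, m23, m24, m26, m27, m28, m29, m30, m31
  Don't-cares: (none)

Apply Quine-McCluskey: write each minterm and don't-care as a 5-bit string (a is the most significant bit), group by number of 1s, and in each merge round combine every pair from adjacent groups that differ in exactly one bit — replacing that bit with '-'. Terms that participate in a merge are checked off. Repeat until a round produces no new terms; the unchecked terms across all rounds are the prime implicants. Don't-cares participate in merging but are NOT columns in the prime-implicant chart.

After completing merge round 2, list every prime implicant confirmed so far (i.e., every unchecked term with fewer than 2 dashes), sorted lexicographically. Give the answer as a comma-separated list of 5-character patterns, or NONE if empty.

0000-

size-2^0 implicants → 00000(✓)  00001(✓)  00010(✓)  00110(✓)  00111(✓)  01101(✓)  01110(✓)  01111(✓)  10000(✓)  10010(✓)  10100(✓)  10110(✓)  10111(✓)  11000(✓)  11010(✓)  11011(✓)  11100(✓)  11101(✓)  11110(✓)  11111(✓)
size-2^1 implicants → -0000(✓)  -0010(✓)  -0110(✓)  -0111(✓)  -1101(✓)  -1110(✓)  -1111(✓)  0-110(✓)  0-111(✓)  00-10(✓)  000-0(✓)  0000-  0011-(✓)  011-1(✓)  0111-(✓)  1-000(✓)  1-010(✓)  1-100(✓)  1-110(✓)  1-111(✓)  10-00(✓)  10-10(✓)  100-0(✓)  101-0(✓)  1011-(✓)  11-00(✓)  11-10(✓)  11-11(✓)  110-0(✓)  1101-(✓)  111-0(✓)  111-1(✓)  1110-(✓)  1111-(✓)
size-2^2 implicants → --110(✓)  --111(✓)  -0-10  -00-0  -011-(✓)  -11-1  -111-(✓)  0-11-(✓)  1--00(✓)  1--10(✓)  1-0-0(✓)  1-1-0(✓)  1-11-(✓)  10--0(✓)  11--0(✓)  11-1-  111--
size-2^3 implicants → --11-  1---0
Unchecked terms (primes): --11-, -0-10, -00-0, -11-1, 0000-, 1---0, 11-1-, 111--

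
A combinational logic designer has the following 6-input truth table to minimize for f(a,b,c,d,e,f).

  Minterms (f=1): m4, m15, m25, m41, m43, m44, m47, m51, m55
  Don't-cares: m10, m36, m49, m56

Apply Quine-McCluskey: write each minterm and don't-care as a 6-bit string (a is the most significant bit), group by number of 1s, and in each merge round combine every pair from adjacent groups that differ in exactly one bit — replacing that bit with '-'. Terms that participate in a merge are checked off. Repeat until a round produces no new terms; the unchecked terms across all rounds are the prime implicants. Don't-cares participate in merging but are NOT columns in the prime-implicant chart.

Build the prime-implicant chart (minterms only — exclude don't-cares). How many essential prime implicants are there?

6

Round 0: 000100✓ 001010 001111✓ 011001 100100✓ 101001✓ 101011✓ 101100✓ 101111✓ 110001✓ 110011✓ 110111✓ 111000
Round 1: -00100 -01111 10-100 101-11 1010-1 110-11 1100-1
PIs = {-00100, -01111, 001010, 011001, 10-100, 101-11, 1010-1, 110-11, 1100-1, 111000}
Coverage chart:
  m4: -00100 ←essential
  m15: -01111 ←essential
  m25: 011001 ←essential
  m41: 1010-1 ←essential
  m43: 101-11,1010-1
  m44: 10-100 ←essential
  m47: -01111,101-11
  m51: 110-11,1100-1
  m55: 110-11 ←essential
Essential: -00100, -01111, 011001, 10-100, 1010-1, 110-11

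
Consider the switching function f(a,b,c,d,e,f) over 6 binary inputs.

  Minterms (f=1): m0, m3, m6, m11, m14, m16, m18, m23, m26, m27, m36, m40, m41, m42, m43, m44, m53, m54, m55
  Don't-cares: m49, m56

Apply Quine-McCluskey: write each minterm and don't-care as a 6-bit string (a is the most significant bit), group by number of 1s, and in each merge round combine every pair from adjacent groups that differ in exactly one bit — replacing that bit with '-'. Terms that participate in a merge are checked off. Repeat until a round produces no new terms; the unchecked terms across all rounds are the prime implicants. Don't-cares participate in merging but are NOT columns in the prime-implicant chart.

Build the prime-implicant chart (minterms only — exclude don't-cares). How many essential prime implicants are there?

7

size-2^0 implicants → 000000(✓)  000011(✓)  000110(✓)  001011(✓)  001110(✓)  010000(✓)  010010(✓)  010111(✓)  011010(✓)  011011(✓)  100100(✓)  101000(✓)  101001(✓)  101010(✓)  101011(✓)  101100(✓)  110001(✓)  110101(✓)  110110(✓)  110111(✓)  111000(✓)
size-2^1 implicants → -01011  -10111  0-0000  0-1011  00-011  00-110  01-010  0100-0  01101-  1-1000  10-100  101-00  1010-0(✓)  1010-1(✓)  10100-(✓)  10101-(✓)  110-01  1101-1  11011-
size-2^2 implicants → 1010--
Unchecked terms (primes): -01011, -10111, 0-0000, 0-1011, 00-011, 00-110, 01-010, 0100-0, 01101-, 1-1000, 10-100, 101-00, 1010--, 110-01, 1101-1, 11011-
Minterm coverage:
  m0 ⊆ 0-0000 [E]
  m3 ⊆ 00-011 [E]
  m6 ⊆ 00-110 [E]
  m11 ⊆ -01011,0-1011,00-011
  m14 ⊆ 00-110 [E]
  m16 ⊆ 0-0000,0100-0
  m18 ⊆ 01-010,0100-0
  m23 ⊆ -10111 [E]
  m26 ⊆ 01-010,01101-
  m27 ⊆ 0-1011,01101-
  m36 ⊆ 10-100 [E]
  m40 ⊆ 1-1000,101-00,1010--
  m41 ⊆ 1010-- [E]
  m42 ⊆ 1010-- [E]
  m43 ⊆ -01011,1010--
  m44 ⊆ 10-100,101-00
  m53 ⊆ 110-01,1101-1
  m54 ⊆ 11011- [E]
  m55 ⊆ -10111,1101-1,11011-
E = {-10111, 0-0000, 00-011, 00-110, 10-100, 1010--, 11011-}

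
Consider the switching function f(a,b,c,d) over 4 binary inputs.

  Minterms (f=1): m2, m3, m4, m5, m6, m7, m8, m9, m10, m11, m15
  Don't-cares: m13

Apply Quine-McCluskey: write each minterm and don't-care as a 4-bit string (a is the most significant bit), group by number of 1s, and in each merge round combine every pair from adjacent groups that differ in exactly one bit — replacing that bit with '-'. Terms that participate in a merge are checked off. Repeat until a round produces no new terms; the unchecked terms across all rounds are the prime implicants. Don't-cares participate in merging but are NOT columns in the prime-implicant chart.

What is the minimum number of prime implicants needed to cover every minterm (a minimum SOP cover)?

4

Round 0: 0010✓ 0011✓ 0100✓ 0101✓ 0110✓ 0111✓ 1000✓ 1001✓ 1010✓ 1011✓ 1101✓ 1111✓
Round 1: -010✓ -011✓ -101✓ -111✓ 0-10✓ 0-11✓ 001-✓ 01-0✓ 01-1✓ 010-✓ 011-✓ 1-01✓ 1-11✓ 10-0✓ 10-1✓ 100-✓ 101-✓ 11-1✓
Round 2: --11 -01- -1-1 0-1- 01-- 1--1 10--
PIs = {--11, -01-, -1-1, 0-1-, 01--, 1--1, 10--}
Coverage chart:
  m2: -01-,0-1-
  m3: --11,-01-,0-1-
  m4: 01-- ←essential
  m5: -1-1,01--
  m6: 0-1-,01--
  m7: --11,-1-1,0-1-,01--
  m8: 10-- ←essential
  m9: 1--1,10--
  m10: -01-,10--
  m11: --11,-01-,1--1,10--
  m15: --11,-1-1,1--1
Essential: 01--, 10--
Petrick residual → --11, -01-
Min cover (4 terms): cd + b'c + a'b + ab'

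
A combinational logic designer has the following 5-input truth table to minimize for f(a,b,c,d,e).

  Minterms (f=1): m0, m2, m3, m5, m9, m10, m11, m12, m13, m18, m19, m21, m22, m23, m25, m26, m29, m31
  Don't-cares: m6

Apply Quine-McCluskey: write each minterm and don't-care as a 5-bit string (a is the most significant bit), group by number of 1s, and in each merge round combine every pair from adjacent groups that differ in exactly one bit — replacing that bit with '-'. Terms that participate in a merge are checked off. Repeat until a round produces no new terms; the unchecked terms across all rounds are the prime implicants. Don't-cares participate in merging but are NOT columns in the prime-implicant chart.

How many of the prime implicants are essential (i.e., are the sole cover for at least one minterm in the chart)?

[col 0] 00000*, 00010*, 00011*, 00101*, 00110*, 01001*, 01010*, 01011*, 01100*, 01101*, 10010*, 10011*, 10101*, 10110*, 10111*, 11001*, 11010*, 11101*, 11111*
[col 1] -0010*, -0011*, -0101*, -0110*, -1001*, -1010*, -1101*, 0-010*, 0-011*, 0-101*, 00-10*, 000-0, 0001-*, 01-01*, 010-1, 0101-*, 0110-, 1-010*, 1-101*, 1-111*, 10-10*, 10-11*, 1001-*, 101-1*, 1011-*, 11-01*, 111-1*
[col 2] --010, --101, -0-10, -001-, -1-01, 0-01-, 1-1-1, 10-1-
Prime implicants: --010, --101, -0-10, -001-, -1-01, 0-01-, 000-0, 010-1, 0110-, 1-1-1, 10-1-
PI chart (minterm → PIs covering it):
  0 | 000-0  (sole → essential)
  2 | --010,-0-10,-001-,0-01-,000-0
  3 | -001-,0-01-
  5 | --101  (sole → essential)
  9 | -1-01,010-1
  10 | --010,0-01-
  11 | 0-01-,010-1
  12 | 0110-  (sole → essential)
  13 | --101,-1-01,0110-
  18 | --010,-0-10,-001-,10-1-
  19 | -001-,10-1-
  21 | --101,1-1-1
  22 | -0-10,10-1-
  23 | 1-1-1,10-1-
  25 | -1-01  (sole → essential)
  26 | --010  (sole → essential)
  29 | --101,-1-01,1-1-1
  31 | 1-1-1  (sole → essential)
Essential prime implicants: --010, --101, -1-01, 000-0, 0110-, 1-1-1

6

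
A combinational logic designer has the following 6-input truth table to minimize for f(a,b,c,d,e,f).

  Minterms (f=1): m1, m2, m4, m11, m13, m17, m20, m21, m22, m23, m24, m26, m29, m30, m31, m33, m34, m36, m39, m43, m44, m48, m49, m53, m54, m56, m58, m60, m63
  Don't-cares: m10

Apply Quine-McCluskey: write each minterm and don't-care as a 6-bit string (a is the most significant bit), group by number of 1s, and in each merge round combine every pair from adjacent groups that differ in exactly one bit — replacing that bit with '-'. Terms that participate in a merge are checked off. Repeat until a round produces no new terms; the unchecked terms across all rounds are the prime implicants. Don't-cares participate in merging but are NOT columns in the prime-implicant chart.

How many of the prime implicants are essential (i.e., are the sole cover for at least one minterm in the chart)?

size-2^0 implicants → 000001(✓)  000010(✓)  000100(✓)  001010(✓)  001011(✓)  001101(✓)  010001(✓)  010100(✓)  010101(✓)  010110(✓)  010111(✓)  011000(✓)  011010(✓)  011101(✓)  011110(✓)  011111(✓)  100001(✓)  100010(✓)  100100(✓)  100111  101011(✓)  101100(✓)  110000(✓)  110001(✓)  110101(✓)  110110(✓)  111000(✓)  111010(✓)  111100(✓)  111111(✓)
size-2^1 implicants → -00001(✓)  -00010  -00100  -01011  -10001(✓)  -10101(✓)  -10110  -11000(✓)  -11010(✓)  -11111  0-0001(✓)  0-0100  0-1010  0-1101  00-010  00101-  01-101(✓)  01-110(✓)  01-111(✓)  010-01(✓)  0101-0(✓)  0101-1(✓)  01010-(✓)  01011-(✓)  011-10  0110-0(✓)  0111-1(✓)  01111-(✓)  1-0001(✓)  1-1100  10-100  11-000  110-01(✓)  11000-  111-00  1110-0(✓)
size-2^2 implicants → --0001  -10-01  -110-0  01-1-1  01-11-  0101--
Unchecked terms (primes): --0001, -00010, -00100, -01011, -10-01, -10110, -110-0, -11111, 0-0100, 0-1010, 0-1101, 00-010, 00101-, 01-1-1, 01-11-, 0101--, 011-10, 1-1100, 10-100, 100111, 11-000, 11000-, 111-00
Minterm coverage:
  m1 ⊆ --0001 [E]
  m2 ⊆ -00010,00-010
  m4 ⊆ -00100,0-0100
  m11 ⊆ -01011,00101-
  m13 ⊆ 0-1101 [E]
  m17 ⊆ --0001,-10-01
  m20 ⊆ 0-0100,0101--
  m21 ⊆ -10-01,01-1-1,0101--
  m22 ⊆ -10110,01-11-,0101--
  m23 ⊆ 01-1-1,01-11-,0101--
  m24 ⊆ -110-0 [E]
  m26 ⊆ -110-0,0-1010,011-10
  m29 ⊆ 0-1101,01-1-1
  m30 ⊆ 01-11-,011-10
  m31 ⊆ -11111,01-1-1,01-11-
  m33 ⊆ --0001 [E]
  m34 ⊆ -00010 [E]
  m36 ⊆ -00100,10-100
  m39 ⊆ 100111 [E]
  m43 ⊆ -01011 [E]
  m44 ⊆ 1-1100,10-100
  m48 ⊆ 11-000,11000-
  m49 ⊆ --0001,-10-01,11000-
  m53 ⊆ -10-01 [E]
  m54 ⊆ -10110 [E]
  m56 ⊆ -110-0,11-000,111-00
  m58 ⊆ -110-0 [E]
  m60 ⊆ 1-1100,111-00
  m63 ⊆ -11111 [E]
E = {--0001, -00010, -01011, -10-01, -10110, -110-0, -11111, 0-1101, 100111}

9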